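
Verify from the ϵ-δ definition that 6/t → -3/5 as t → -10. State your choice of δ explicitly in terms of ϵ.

δ = min(5, (25/3)ϵ)

Fix ϵ > 0. We seek δ > 0 such that 0 < |t + 10| < δ implies |6/t + 3/5| < ϵ.
|6/t + 3/5| = 6·|-10 − t|/(10·|t|) = 6|t + 10|/(10|t|).
Require δ ≤ 5 so that |t| > 10 − 5 = 5, hence 10|t| > 50.
Then |6/t + 3/5| < 6|t + 10|/50, which is < ϵ when |t + 10| < (25/3)ϵ.
Take δ = min(5, (25/3)ϵ). Then 0 < |t + 10| < δ gives both |t + 10| < 5 and |t + 10| < (25/3)ϵ, so |6/t + 3/5| < ϵ.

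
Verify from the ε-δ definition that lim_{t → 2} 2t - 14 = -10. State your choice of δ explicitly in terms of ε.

δ = ε/2

Suppose ε > 0. We need δ > 0 so that 0 < |t − 2| < δ implies |(2t - 14) + 10| < ε.
|(2t - 14) + 10| = |2t - 4| = 2|t − 2|.
So 2|t − 2| < ε exactly when |t − 2| < ε/2.
Take δ = ε/2. If 0 < |t − 2| < δ then |(2t - 14) + 10| = 2|t − 2| < 2·(ε/2) = ε.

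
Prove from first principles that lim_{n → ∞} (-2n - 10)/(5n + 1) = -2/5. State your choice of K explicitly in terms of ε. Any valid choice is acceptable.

K = (48/25)/ε

Suppose ε > 0. For n ≥ 1, |(-2n - 10)/(5n + 1) + 2/5| = |-48|/(5(5n + 1)) = 48/(5(5n + 1)).
Since 5n + 1 ≥ 5n for n ≥ 1, this is ≤ 48/(5·5n) = (48/25)/n.
So |(-2n - 10)/(5n + 1) + 2/5| < ε whenever n > (48/25)/ε.
Take K = (48/25)/ε. If n > K then |(-2n - 10)/(5n + 1) + 2/5| ≤ (48/25)/n < ε.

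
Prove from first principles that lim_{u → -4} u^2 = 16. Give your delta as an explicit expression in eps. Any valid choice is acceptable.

Let eps > 0 be given. We seek delta > 0 with 0 < |u + 4| < delta ⇒ |u^2 − 16| < eps.
Factor: u^2 − 16 = (u + 4)(u - 4), so |u^2 − 16| = |u + 4|·|u - 4|.
Impose delta ≤ 1 so that |u| < 5; then |u - 4| ≤ 9.
Hence |u^2 − 16| ≤ 9|u + 4|, which is < eps once |u + 4| < eps/9.
Take delta = min(1, eps/9). If 0 < |u + 4| < delta then both bounds hold and |u^2 − 16| ≤ 9|u + 4| < 9·(eps/9) = eps.

delta = min(1, eps/9)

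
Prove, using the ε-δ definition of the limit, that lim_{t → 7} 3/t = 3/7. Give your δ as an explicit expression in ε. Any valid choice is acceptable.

δ = min(7/2, (49/6)ε)

Suppose ε > 0. We seek δ > 0 such that 0 < |t − 7| < δ implies |3/t − (3/7)| < ε.
|3/t − (3/7)| = 3·|7 − t|/(7·|t|) = 3|t − 7|/(7|t|).
Restrict δ ≤ 7/2. Then |t − 7| < 7/2 gives |t| > 7/2, so 7|t| > 49/2.
Then |3/t − (3/7)| < 3|t − 7|/(49/2), which is < ε when |t − 7| < (49/6)ε.
Take δ = min(7/2, (49/6)ε). Then 0 < |t − 7| < δ gives both |t − 7| < 7/2 and |t − 7| < (49/6)ε, so |3/t − (3/7)| < ε.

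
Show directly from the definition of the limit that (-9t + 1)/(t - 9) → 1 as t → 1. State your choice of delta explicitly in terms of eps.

Suppose eps > 0. We want delta > 0 with 0 < |t − 1| < delta ⇒ |(-9t + 1)/(t - 9) − 1| < eps.
Combining over a common denominator, (-9t + 1)/(t - 9) − 1 = [(-9t + 1)·(-8) − (-8)·(t - 9)] / [(-8)·(t - 9)] = 80(t − 1) / ((-8)(t - 9)).
So |(-9t + 1)/(t - 9) − 1| = 80|t − 1| / (8·|t − 9|).
Require delta ≤ 4, so |t − 9| ≥ |-8| − |t − 1| > 8 − 4 = 4.
Hence |(-9t + 1)/(t - 9) − 1| < 80|t − 1|/(8·4) = (5/2)|t − 1|, which is < eps once |t − 1| < (2/5)eps.
Take delta = min(4, (2/5)eps). Then 0 < |t − 1| < delta forces both bounds, so |(-9t + 1)/(t - 9) − 1| < eps.

delta = min(4, (2/5)eps)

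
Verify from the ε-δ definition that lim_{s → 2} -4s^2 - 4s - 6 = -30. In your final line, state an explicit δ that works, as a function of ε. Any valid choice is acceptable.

Suppose ε > 0. We want δ > 0 such that 0 < |s − 2| < δ implies |(-4s^2 - 4s - 6) + 30| < ε.
(-4s^2 - 4s - 6) + 30 = -4s^2 - 4s + 24 = (s − 2)(-4s - 12).
So |(-4s^2 - 4s - 6) + 30| = |s − 2|·|-4s - 12|.
Assume first that |s − 2| < 1, so |s| < 3. Then |-4s - 12| ≤ 4·3 + 12 = 24.
Hence |(-4s^2 - 4s - 6) + 30| ≤ 24|s − 2| < ε provided |s − 2| < ε/24.
Take δ = min(1, ε/24). Then 0 < |s − 2| < δ gives both |s − 2| < 1 and |s − 2| < ε/24, so |(-4s^2 - 4s - 6) + 30| < ε.

δ = min(1, ε/24)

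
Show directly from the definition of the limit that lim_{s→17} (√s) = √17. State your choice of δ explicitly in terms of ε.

δ = min(17, √17·ε)

Let ε > 0 be given. We want δ > 0 such that 0 < |s − 17| < δ implies |√s − √17| < ε.
Rationalise: √s − √17 = (s − 17)/(√s + √17), so |√s − √17| = |s − 17|/(√s + √17).
Restrict δ ≤ 17 so that |s − 17| < 17 forces s > 0, and then √s + √17 > √17.
Hence |√s − √17| < |s − 17|/√17, which is < ε once |s − 17| < √17·ε.
Take δ = min(17, √17·ε). If 0 < |s − 17| < δ then s > 0 and |√s − √17| < |s − 17|/√17 < ε.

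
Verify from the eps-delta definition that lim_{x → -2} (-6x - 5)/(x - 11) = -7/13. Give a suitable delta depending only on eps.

Suppose eps > 0. We want delta > 0 with 0 < |x + 2| < delta ⇒ |(-6x - 5)/(x - 11) + 7/13| < eps.
Combining over a common denominator, (-6x - 5)/(x - 11) + 7/13 = [(-6x - 5)·(-13) − 7·(x - 11)] / [(-13)·(x - 11)] = 71(x + 2) / ((-13)(x - 11)).
So |(-6x - 5)/(x - 11) + 7/13| = 71|x + 2| / (13·|x − 11|).
Require delta ≤ 13/2, so |x − 11| ≥ |-13| − |x + 2| > 13 − 13/2 = 13/2.
Hence |(-6x - 5)/(x - 11) + 7/13| < 71|x + 2|/(13·(13/2)) = (142/169)|x + 2|, which is < eps once |x + 2| < (169/142)eps.
Take delta = min(13/2, (169/142)eps). Then 0 < |x + 2| < delta forces both bounds, so |(-6x - 5)/(x - 11) + 7/13| < eps.

delta = min(13/2, (169/142)eps)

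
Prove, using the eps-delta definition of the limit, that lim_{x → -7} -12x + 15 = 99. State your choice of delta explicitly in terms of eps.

Suppose eps > 0. We need delta > 0 so that 0 < |x + 7| < delta implies |(-12x + 15) − 99| < eps.
|(-12x + 15) − 99| = |-12x - 84| = 12|x + 7|.
So 12|x + 7| < eps exactly when |x + 7| < eps/12.
Take delta = eps/12. If 0 < |x + 7| < delta then |(-12x + 15) − 99| = 12|x + 7| < 12·(eps/12) = eps.

delta = eps/12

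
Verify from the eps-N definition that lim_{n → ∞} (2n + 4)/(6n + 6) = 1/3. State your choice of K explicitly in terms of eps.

K = (1/3)/eps

Let eps > 0 be given. For n ≥ 1, |(2n + 4)/(6n + 6) − (1/3)| = |12|/(6(6n + 6)) = 12/(6(6n + 6)).
Since 6n + 6 ≥ 6n for n ≥ 1, this is ≤ 12/(6·6n) = (1/3)/n.
So |(2n + 4)/(6n + 6) − (1/3)| < eps whenever n > (1/3)/eps.
Take K = (1/3)/eps. If n > K then |(2n + 4)/(6n + 6) − (1/3)| ≤ (1/3)/n < eps.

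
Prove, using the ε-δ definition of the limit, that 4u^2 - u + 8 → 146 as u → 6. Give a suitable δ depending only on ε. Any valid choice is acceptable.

δ = min(1, ε/51)

Let ε > 0 be given. We want δ > 0 such that 0 < |u − 6| < δ implies |(4u^2 - u + 8) − 146| < ε.
(4u^2 - u + 8) − 146 = 4u^2 - u - 138 = (u − 6)(4u + 23).
So |(4u^2 - u + 8) − 146| = |u − 6|·|4u + 23|.
Assume first that |u − 6| < 1, so |u| < 7. Then |4u + 23| ≤ 4·7 + 23 = 51.
Hence |(4u^2 - u + 8) − 146| ≤ 51|u − 6| < ε provided |u − 6| < ε/51.
Take δ = min(1, ε/51). Then 0 < |u − 6| < δ gives both |u − 6| < 1 and |u − 6| < ε/51, so |(4u^2 - u + 8) − 146| < ε.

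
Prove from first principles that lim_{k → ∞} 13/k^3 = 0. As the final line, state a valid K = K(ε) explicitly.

Let ε > 0. For k ≥ 1, |13/k^3 − 0| = 13/k^3.
13/k^3 < ε ⇔ k^3 > 13/ε ⇔ k > (13/ε)^{1/3}.
Take K = (13/ε)^{1/3}. Then k > K implies 13/k^3 < ε.

K = (13/ε)^{1/3}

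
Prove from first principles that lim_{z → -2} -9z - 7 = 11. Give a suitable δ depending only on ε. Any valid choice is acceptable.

Fix ε > 0. We need δ > 0 so that 0 < |z + 2| < δ implies |(-9z - 7) − 11| < ε.
|(-9z - 7) − 11| = |-9z - 18| = 9|z + 2|.
So 9|z + 2| < ε exactly when |z + 2| < ε/9.
Choosing δ = ε/9 gives |(-9z - 7) − 11| = 9|z + 2| < ε whenever |z + 2| < δ.

δ = ε/9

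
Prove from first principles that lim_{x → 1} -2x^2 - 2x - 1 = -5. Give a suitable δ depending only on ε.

δ = min(1, ε/8)

Let ε > 0. We want δ > 0 such that 0 < |x − 1| < δ implies |(-2x^2 - 2x - 1) + 5| < ε.
(-2x^2 - 2x - 1) + 5 = -2x^2 - 2x + 4 = (x − 1)(-2x - 4).
So |(-2x^2 - 2x - 1) + 5| = |x − 1|·|-2x - 4|.
Assume first that |x − 1| < 1, so |x| < 2. Then |-2x - 4| ≤ 2·2 + 4 = 8.
Hence |(-2x^2 - 2x - 1) + 5| ≤ 8|x − 1| < ε provided |x − 1| < ε/8.
Choosing δ = min(1, ε/8) ensures both conditions, hence |(-2x^2 - 2x - 1) + 5| < ε.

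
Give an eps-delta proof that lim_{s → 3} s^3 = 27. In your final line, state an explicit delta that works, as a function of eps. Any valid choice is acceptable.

delta = min(1, eps/37)

Let eps > 0. We seek delta > 0 with 0 < |s − 3| < delta ⇒ |s^3 − 27| < eps.
Factor: s^3 − 27 = (s − 3)(s^2 + 3s + 9), so |s^3 − 27| = |s − 3|·|s^2 + 3s + 9|.
Impose delta ≤ 1 so that |s| < 4; then |s^2 + 3s + 9| ≤ 37.
Hence |s^3 − 27| ≤ 37|s − 3|, which is < eps once |s − 3| < eps/37.
Take delta = min(1, eps/37). If 0 < |s − 3| < delta then both bounds hold and |s^3 − 27| ≤ 37|s − 3| < 37·(eps/37) = eps.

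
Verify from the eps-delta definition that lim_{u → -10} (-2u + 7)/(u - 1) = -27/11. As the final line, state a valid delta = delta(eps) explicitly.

Fix eps > 0. We want delta > 0 with 0 < |u + 10| < delta ⇒ |(-2u + 7)/(u - 1) + 27/11| < eps.
Combining over a common denominator, (-2u + 7)/(u - 1) + 27/11 = [(-2u + 7)·(-11) − 27·(u - 1)] / [(-11)·(u - 1)] = -5(u + 10) / ((-11)(u - 1)).
So |(-2u + 7)/(u - 1) + 27/11| = 5|u + 10| / (11·|u − 1|).
Restrict delta ≤ 11/2. Then |u + 10| < 11/2 gives |u − 1| = |(u + 10) + (-11)| ≥ 11 − 11/2 = 11/2.
Hence |(-2u + 7)/(u - 1) + 27/11| < 5|u + 10|/(11·(11/2)) = (10/121)|u + 10|, which is < eps once |u + 10| < (121/10)eps.
Take delta = min(11/2, (121/10)eps). Then 0 < |u + 10| < delta forces both bounds, so |(-2u + 7)/(u - 1) + 27/11| < eps.

delta = min(11/2, (121/10)eps)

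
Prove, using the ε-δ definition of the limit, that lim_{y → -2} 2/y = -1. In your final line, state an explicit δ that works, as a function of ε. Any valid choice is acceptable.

δ = min(1, ε)

Let ε > 0 be given. We seek δ > 0 such that 0 < |y + 2| < δ implies |2/y + 1| < ε.
|2/y + 1| = 2·|-2 − y|/(2·|y|) = 2|y + 2|/(2|y|).
Require δ ≤ 1 so that |y| > 2 − 1 = 1, hence 2|y| > 2.
Then |2/y + 1| < 2|y + 2|/2, which is < ε when |y + 2| < ε.
Take δ = min(1, ε). Then 0 < |y + 2| < δ gives both |y + 2| < 1 and |y + 2| < ε, so |2/y + 1| < ε.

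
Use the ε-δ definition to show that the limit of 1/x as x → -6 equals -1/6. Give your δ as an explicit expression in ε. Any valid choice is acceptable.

δ = min(3, 18ε)

Let ε > 0. We seek δ > 0 such that 0 < |x + 6| < δ implies |1/x + 1/6| < ε.
|1/x + 1/6| = |-6 − x|/(6·|x|) = |x + 6|/(6|x|).
Require δ ≤ 3 so that |x| > 6 − 3 = 3, hence 6|x| > 18.
Then |1/x + 1/6| < |x + 6|/18, which is < ε when |x + 6| < 18ε.
Take δ = min(3, 18ε). Then 0 < |x + 6| < δ gives both |x + 6| < 3 and |x + 6| < 18ε, so |1/x + 1/6| < ε.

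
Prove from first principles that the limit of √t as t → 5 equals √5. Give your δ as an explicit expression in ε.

δ = min(5, √5·ε)

Let ε > 0 be given. We want δ > 0 such that 0 < |t − 5| < δ implies |√t − √5| < ε.
Multiplying by the conjugate, |√t − √5| = |t − 5|/(√t + √5).
Restrict δ ≤ 5 so that |t − 5| < 5 forces t > 0, and then √t + √5 > √5.
Hence |√t − √5| < |t − 5|/√5, which is < ε once |t − 5| < √5·ε.
Take δ = min(5, √5·ε). If 0 < |t − 5| < δ then t > 0 and |√t − √5| < |t − 5|/√5 < ε.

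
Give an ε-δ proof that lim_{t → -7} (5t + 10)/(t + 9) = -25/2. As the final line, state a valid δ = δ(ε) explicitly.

Let ε > 0 be given. We want δ > 0 with 0 < |t + 7| < δ ⇒ |(5t + 10)/(t + 9) + 25/2| < ε.
Combining over a common denominator, (5t + 10)/(t + 9) + 25/2 = [(5t + 10)·2 − (-25)·(t + 9)] / [2·(t + 9)] = 35(t + 7) / (2(t + 9)).
So |(5t + 10)/(t + 9) + 25/2| = 35|t + 7| / (2·|t + 9|).
Require δ ≤ 1, so |t + 9| ≥ |2| − |t + 7| > 2 − 1 = 1.
Hence |(5t + 10)/(t + 9) + 25/2| < 35|t + 7|/(2·1) = (35/2)|t + 7|, which is < ε once |t + 7| < (2/35)ε.
Take δ = min(1, (2/35)ε). Then 0 < |t + 7| < δ forces both bounds, so |(5t + 10)/(t + 9) + 25/2| < ε.

δ = min(1, (2/35)ε)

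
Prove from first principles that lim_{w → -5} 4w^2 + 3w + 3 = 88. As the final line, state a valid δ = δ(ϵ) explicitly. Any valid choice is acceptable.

Suppose ϵ > 0. We want δ > 0 such that 0 < |w + 5| < δ implies |(4w^2 + 3w + 3) − 88| < ϵ.
(4w^2 + 3w + 3) − 88 = 4w^2 + 3w - 85 = (w + 5)(4w - 17).
So |(4w^2 + 3w + 3) − 88| = |w + 5|·|4w - 17|.
Assume first that |w + 5| < 1, so |w| < 6. Then |4w - 17| ≤ 4·6 + 17 = 41.
Hence |(4w^2 + 3w + 3) − 88| ≤ 41|w + 5| < ϵ provided |w + 5| < ϵ/41.
Choosing δ = min(1, ϵ/41) ensures both conditions, hence |(4w^2 + 3w + 3) − 88| < ϵ.

δ = min(1, ϵ/41)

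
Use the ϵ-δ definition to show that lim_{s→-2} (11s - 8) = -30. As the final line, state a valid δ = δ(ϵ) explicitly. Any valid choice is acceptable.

Let ϵ > 0 be given. We need δ > 0 so that 0 < |s + 2| < δ implies |(11s - 8) + 30| < ϵ.
|(11s - 8) + 30| = |11s + 22| = 11|s + 2|.
So 11|s + 2| < ϵ exactly when |s + 2| < ϵ/11.
Choosing δ = ϵ/11 gives |(11s - 8) + 30| = 11|s + 2| < ϵ whenever |s + 2| < δ.

δ = ϵ/11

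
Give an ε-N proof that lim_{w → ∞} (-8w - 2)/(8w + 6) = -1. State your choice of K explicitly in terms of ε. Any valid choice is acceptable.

K = (1/2)/ε

Fix ε > 0. We seek K > 0 such that w > K implies |(-8w - 2)/(8w + 6) + 1| < ε.
(-8w - 2)/(8w + 6) + 1 = (8(-8w - 2) − (-8)(8w + 6)) / (8(8w + 6)) = 32/(8(8w + 6)).
For w > 0 we have 8w + 6 > 8w, so |(-8w - 2)/(8w + 6) + 1| = 32/(8(8w + 6)) < 32/(8·8w) = (1/2)/w.
Thus |(-8w - 2)/(8w + 6) + 1| < ε whenever w > (1/2)/ε.
Take K = (1/2)/ε. If w > K then |(-8w - 2)/(8w + 6) + 1| < (1/2)/w < ε.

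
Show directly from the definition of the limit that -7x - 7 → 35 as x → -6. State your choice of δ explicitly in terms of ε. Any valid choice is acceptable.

δ = ε/7

Fix ε > 0. We need δ > 0 so that 0 < |x + 6| < δ implies |(-7x - 7) − 35| < ε.
Since (-7x - 7) − 35 = -7(x + 6), we have |(-7x - 7) − 35| = 7|x + 6|.
Thus it suffices that |x + 6| < ε/7.
Choosing δ = ε/7 gives |(-7x - 7) − 35| = 7|x + 6| < ε whenever |x + 6| < δ.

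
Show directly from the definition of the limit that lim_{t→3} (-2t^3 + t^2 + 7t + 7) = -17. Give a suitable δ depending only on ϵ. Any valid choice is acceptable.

δ = min(1, ϵ/60)

Let ϵ > 0 be given. We want δ > 0 such that 0 < |t − 3| < δ implies |(-2t^3 + t^2 + 7t + 7) + 17| < ϵ.
(-2t^3 + t^2 + 7t + 7) + 17 = -2t^3 + t^2 + 7t + 24 = (t − 3)(-2t^2 - 5t - 8).
So |(-2t^3 + t^2 + 7t + 7) + 17| = |t − 3|·|-2t^2 - 5t - 8|.
Assume first that |t − 3| < 1, so |t| < 4. Then |-2t^2 - 5t - 8| ≤ 2·4^2 + 5·4 + 8 = 60.
Hence |(-2t^3 + t^2 + 7t + 7) + 17| ≤ 60|t − 3| < ϵ provided |t − 3| < ϵ/60.
Take δ = min(1, ϵ/60). Then 0 < |t − 3| < δ gives both |t − 3| < 1 and |t − 3| < ϵ/60, so |(-2t^3 + t^2 + 7t + 7) + 17| < ϵ.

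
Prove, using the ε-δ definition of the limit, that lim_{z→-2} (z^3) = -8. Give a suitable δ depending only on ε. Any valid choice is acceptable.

Suppose ε > 0. We seek δ > 0 with 0 < |z + 2| < δ ⇒ |z^3 + 8| < ε.
Factor: z^3 + 8 = (z + 2)(z^2 - 2z + 4), so |z^3 + 8| = |z + 2|·|z^2 - 2z + 4|.
Restrict δ ≤ 1. Then |z + 2| < 1 gives |z| < 3, so by the triangle inequality |z^2 - 2z + 4| ≤ 3^2 + 2·3 + 4 = 19.
Hence |z^3 + 8| ≤ 19|z + 2|, which is < ε once |z + 2| < ε/19.
Take δ = min(1, ε/19). If 0 < |z + 2| < δ then both bounds hold and |z^3 + 8| ≤ 19|z + 2| < 19·(ε/19) = ε.

δ = min(1, ε/19)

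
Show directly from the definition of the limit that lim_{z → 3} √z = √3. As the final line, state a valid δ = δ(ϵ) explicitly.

δ = min(3, √3·ϵ)

Fix ϵ > 0. We want δ > 0 such that 0 < |z − 3| < δ implies |√z − √3| < ϵ.
Multiplying by the conjugate, |√z − √3| = |z − 3|/(√z + √3).
Restrict δ ≤ 3 so that |z − 3| < 3 forces z > 0, and then √z + √3 > √3.
Hence |√z − √3| < |z − 3|/√3, which is < ϵ once |z − 3| < √3·ϵ.
Take δ = min(3, √3·ϵ). If 0 < |z − 3| < δ then z > 0 and |√z − √3| < |z − 3|/√3 < ϵ.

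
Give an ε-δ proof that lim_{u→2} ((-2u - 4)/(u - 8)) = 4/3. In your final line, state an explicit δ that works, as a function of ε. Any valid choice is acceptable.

Suppose ε > 0. We want δ > 0 with 0 < |u − 2| < δ ⇒ |(-2u - 4)/(u - 8) − (4/3)| < ε.
Combining over a common denominator, (-2u - 4)/(u - 8) − (4/3) = [(-2u - 4)·(-6) − (-8)·(u - 8)] / [(-6)·(u - 8)] = 20(u − 2) / ((-6)(u - 8)).
So |(-2u - 4)/(u - 8) − (4/3)| = 20|u − 2| / (6·|u − 8|).
Require δ ≤ 3, so |u − 8| ≥ |-6| − |u − 2| > 6 − 3 = 3.
Hence |(-2u - 4)/(u - 8) − (4/3)| < 20|u − 2|/(6·3) = (10/9)|u − 2|, which is < ε once |u − 2| < (9/10)ε.
Take δ = min(3, (9/10)ε). Then 0 < |u − 2| < δ forces both bounds, so |(-2u - 4)/(u - 8) − (4/3)| < ε.

δ = min(3, (9/10)ε)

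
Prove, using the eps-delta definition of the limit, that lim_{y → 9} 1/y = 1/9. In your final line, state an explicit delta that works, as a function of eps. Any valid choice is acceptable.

Let eps > 0 be given. We seek delta > 0 such that 0 < |y − 9| < delta implies |1/y − (1/9)| < eps.
|1/y − (1/9)| = |9 − y|/(9·|y|) = |y − 9|/(9|y|).
Require delta ≤ 9/2 so that |y| > 9 − 9/2 = 9/2, hence 9|y| > 81/2.
Then |1/y − (1/9)| < |y − 9|/(81/2), which is < eps when |y − 9| < (81/2)eps.
Take delta = min(9/2, (81/2)eps). Then 0 < |y − 9| < delta gives both |y − 9| < 9/2 and |y − 9| < (81/2)eps, so |1/y − (1/9)| < eps.

delta = min(9/2, (81/2)eps)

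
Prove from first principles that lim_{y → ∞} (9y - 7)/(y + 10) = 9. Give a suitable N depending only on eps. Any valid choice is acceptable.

N = 97/eps

Fix eps > 0. We seek N > 0 such that y > N implies |(9y - 7)/(y + 10) − 9| < eps.
(9y - 7)/(y + 10) − 9 = ((9y - 7) − 9(y + 10)) / ((y + 10)) = -97/((y + 10)).
For y > 0 we have y + 10 > y, so |(9y - 7)/(y + 10) − 9| = 97/((y + 10)) < 97/(y) = 97/y.
Thus |(9y - 7)/(y + 10) − 9| < eps whenever y > 97/eps.
Take N = 97/eps. If y > N then |(9y - 7)/(y + 10) − 9| < 97/y < eps.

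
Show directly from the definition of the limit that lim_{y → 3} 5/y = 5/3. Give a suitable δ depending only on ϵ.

Let ϵ > 0. We seek δ > 0 such that 0 < |y − 3| < δ implies |5/y − (5/3)| < ϵ.
|5/y − (5/3)| = 5·|3 − y|/(3·|y|) = 5|y − 3|/(3|y|).
Restrict δ ≤ 3/2. Then |y − 3| < 3/2 gives |y| > 3/2, so 3|y| > 9/2.
Then |5/y − (5/3)| < 5|y − 3|/(9/2), which is < ϵ when |y − 3| < (9/10)ϵ.
Take δ = min(3/2, (9/10)ϵ). Then 0 < |y − 3| < δ gives both |y − 3| < 3/2 and |y − 3| < (9/10)ϵ, so |5/y − (5/3)| < ϵ.

δ = min(3/2, (9/10)ϵ)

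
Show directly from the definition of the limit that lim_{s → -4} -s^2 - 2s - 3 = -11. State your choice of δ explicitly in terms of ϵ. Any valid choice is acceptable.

Fix ϵ > 0. We want δ > 0 such that 0 < |s + 4| < δ implies |(-s^2 - 2s - 3) + 11| < ϵ.
(-s^2 - 2s - 3) + 11 = -s^2 - 2s + 8 = (s + 4)(-s + 2).
So |(-s^2 - 2s - 3) + 11| = |s + 4|·|-s + 2|.
Assume first that |s + 4| < 1, so |s| < 5. Then |-s + 2| ≤ 5 + 2 = 7.
Hence |(-s^2 - 2s - 3) + 11| ≤ 7|s + 4| < ϵ provided |s + 4| < ϵ/7.
Choosing δ = min(1, ϵ/7) ensures both conditions, hence |(-s^2 - 2s - 3) + 11| < ϵ.

δ = min(1, ϵ/7)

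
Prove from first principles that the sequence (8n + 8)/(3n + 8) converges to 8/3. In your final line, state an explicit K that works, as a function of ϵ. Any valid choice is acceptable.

Let ϵ > 0 be given. For n ≥ 1, |(8n + 8)/(3n + 8) − (8/3)| = |-40|/(3(3n + 8)) = 40/(3(3n + 8)).
Since 3n + 8 ≥ 3n for n ≥ 1, this is ≤ 40/(3·3n) = (40/9)/n.
So |(8n + 8)/(3n + 8) − (8/3)| < ϵ whenever n > (40/9)/ϵ.
Take K = (40/9)/ϵ. If n > K then |(8n + 8)/(3n + 8) − (8/3)| ≤ (40/9)/n < ϵ.

K = (40/9)/ϵ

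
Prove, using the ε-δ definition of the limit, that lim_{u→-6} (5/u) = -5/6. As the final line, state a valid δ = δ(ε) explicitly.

Fix ε > 0. We seek δ > 0 such that 0 < |u + 6| < δ implies |5/u + 5/6| < ε.
|5/u + 5/6| = 5·|-6 − u|/(6·|u|) = 5|u + 6|/(6|u|).
Restrict δ ≤ 3. Then |u + 6| < 3 gives |u| > 3, so 6|u| > 18.
Then |5/u + 5/6| < 5|u + 6|/18, which is < ε when |u + 6| < (18/5)ε.
Take δ = min(3, (18/5)ε). Then 0 < |u + 6| < δ gives both |u + 6| < 3 and |u + 6| < (18/5)ε, so |5/u + 5/6| < ε.

δ = min(3, (18/5)ε)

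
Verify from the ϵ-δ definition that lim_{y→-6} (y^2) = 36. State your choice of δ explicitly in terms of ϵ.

δ = min(1, ϵ/13)

Suppose ϵ > 0. We seek δ > 0 with 0 < |y + 6| < δ ⇒ |y^2 − 36| < ϵ.
Factor: y^2 − 36 = (y + 6)(y - 6), so |y^2 − 36| = |y + 6|·|y - 6|.
Restrict δ ≤ 1. Then |y + 6| < 1 gives |y| < 7, so by the triangle inequality |y - 6| ≤ 7 + 6 = 13.
Hence |y^2 − 36| ≤ 13|y + 6|, which is < ϵ once |y + 6| < ϵ/13.
Take δ = min(1, ϵ/13). If 0 < |y + 6| < δ then both bounds hold and |y^2 − 36| ≤ 13|y + 6| < 13·(ϵ/13) = ϵ.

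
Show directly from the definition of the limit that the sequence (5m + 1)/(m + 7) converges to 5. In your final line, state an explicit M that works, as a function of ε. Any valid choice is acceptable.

Let ε > 0 be given. For m ≥ 1, |(5m + 1)/(m + 7) − 5| = |-34|/((m + 7)) = 34/((m + 7)).
Since m + 7 ≥ m for m ≥ 1, this is ≤ 34/(m) = 34/m.
So |(5m + 1)/(m + 7) − 5| < ε whenever m > 34/ε.
Take M = 34/ε. If m > M then |(5m + 1)/(m + 7) − 5| ≤ 34/m < ε.

M = 34/ε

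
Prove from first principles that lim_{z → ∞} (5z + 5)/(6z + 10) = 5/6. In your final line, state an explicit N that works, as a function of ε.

Suppose ε > 0. We seek N > 0 such that z > N implies |(5z + 5)/(6z + 10) − (5/6)| < ε.
(5z + 5)/(6z + 10) − (5/6) = (6(5z + 5) − 5(6z + 10)) / (6(6z + 10)) = -20/(6(6z + 10)).
For z > 0 we have 6z + 10 > 6z, so |(5z + 5)/(6z + 10) − (5/6)| = 20/(6(6z + 10)) < 20/(6·6z) = (5/9)/z.
Thus |(5z + 5)/(6z + 10) − (5/6)| < ε whenever z > (5/9)/ε.
Take N = (5/9)/ε. If z > N then |(5z + 5)/(6z + 10) − (5/6)| < (5/9)/z < ε.

N = (5/9)/ε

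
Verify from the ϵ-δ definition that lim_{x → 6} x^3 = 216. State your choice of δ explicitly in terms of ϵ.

δ = min(2, ϵ/148)

Fix ϵ > 0. We seek δ > 0 with 0 < |x − 6| < δ ⇒ |x^3 − 216| < ϵ.
Factor: x^3 − 216 = (x − 6)(x^2 + 6x + 36), so |x^3 − 216| = |x − 6|·|x^2 + 6x + 36|.
Impose δ ≤ 2 so that |x| < 8; then |x^2 + 6x + 36| ≤ 148.
Hence |x^3 − 216| ≤ 148|x − 6|, which is < ϵ once |x − 6| < ϵ/148.
Take δ = min(2, ϵ/148). If 0 < |x − 6| < δ then both bounds hold and |x^3 − 216| ≤ 148|x − 6| < 148·(ϵ/148) = ϵ.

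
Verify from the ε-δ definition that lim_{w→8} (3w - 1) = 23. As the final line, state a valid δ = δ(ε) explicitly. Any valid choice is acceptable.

δ = ε/3

Let ε > 0. We need δ > 0 so that 0 < |w − 8| < δ implies |(3w - 1) − 23| < ε.
|(3w - 1) − 23| = |3w - 24| = 3|w − 8|.
Thus it suffices that |w − 8| < ε/3.
Take δ = ε/3. If 0 < |w − 8| < δ then |(3w - 1) − 23| = 3|w − 8| < 3·(ε/3) = ε.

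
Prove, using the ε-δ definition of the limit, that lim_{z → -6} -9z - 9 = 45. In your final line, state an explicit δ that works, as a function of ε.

δ = ε/9

Let ε > 0. We need δ > 0 so that 0 < |z + 6| < δ implies |(-9z - 9) − 45| < ε.
|(-9z - 9) − 45| = |-9z - 54| = 9|z + 6|.
Thus it suffices that |z + 6| < ε/9.
Choosing δ = ε/9 gives |(-9z - 9) − 45| = 9|z + 6| < ε whenever |z + 6| < δ.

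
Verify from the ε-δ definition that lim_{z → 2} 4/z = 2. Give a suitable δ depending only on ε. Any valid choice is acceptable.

δ = min(1, (1/2)ε)

Let ε > 0 be given. We seek δ > 0 such that 0 < |z − 2| < δ implies |4/z − 2| < ε.
|4/z − 2| = 4·|2 − z|/(2·|z|) = 4|z − 2|/(2|z|).
Restrict δ ≤ 1. Then |z − 2| < 1 gives |z| > 1, so 2|z| > 2.
Then |4/z − 2| < 4|z − 2|/2, which is < ε when |z − 2| < (1/2)ε.
Take δ = min(1, (1/2)ε). Then 0 < |z − 2| < δ gives both |z − 2| < 1 and |z − 2| < (1/2)ε, so |4/z − 2| < ε.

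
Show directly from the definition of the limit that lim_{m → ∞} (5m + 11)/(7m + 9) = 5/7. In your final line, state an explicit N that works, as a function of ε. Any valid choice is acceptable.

N = (32/49)/ε

Suppose ε > 0. For m ≥ 1, |(5m + 11)/(7m + 9) − (5/7)| = |32|/(7(7m + 9)) = 32/(7(7m + 9)).
Since 7m + 9 ≥ 7m for m ≥ 1, this is ≤ 32/(7·7m) = (32/49)/m.
So |(5m + 11)/(7m + 9) − (5/7)| < ε whenever m > (32/49)/ε.
Take N = (32/49)/ε. If m > N then |(5m + 11)/(7m + 9) − (5/7)| ≤ (32/49)/m < ε.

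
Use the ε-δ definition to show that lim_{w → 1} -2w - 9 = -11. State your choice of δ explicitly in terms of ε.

Fix ε > 0. We need δ > 0 so that 0 < |w − 1| < δ implies |(-2w - 9) + 11| < ε.
|(-2w - 9) + 11| = |-2w + 2| = 2|w − 1|.
Thus it suffices that |w − 1| < ε/2.
Take δ = ε/2. If 0 < |w − 1| < δ then |(-2w - 9) + 11| = 2|w − 1| < 2·(ε/2) = ε.

δ = ε/2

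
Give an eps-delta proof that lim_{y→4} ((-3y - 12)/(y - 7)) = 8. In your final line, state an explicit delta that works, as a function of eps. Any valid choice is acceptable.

delta = min(3/2, (3/22)eps)

Fix eps > 0. We want delta > 0 with 0 < |y − 4| < delta ⇒ |(-3y - 12)/(y - 7) − 8| < eps.
Combining over a common denominator, (-3y - 12)/(y - 7) − 8 = [(-3y - 12)·(-3) − (-24)·(y - 7)] / [(-3)·(y - 7)] = 33(y − 4) / ((-3)(y - 7)).
So |(-3y - 12)/(y - 7) − 8| = 33|y − 4| / (3·|y − 7|).
Require delta ≤ 3/2, so |y − 7| ≥ |-3| − |y − 4| > 3 − 3/2 = 3/2.
Hence |(-3y - 12)/(y - 7) − 8| < 33|y − 4|/(3·(3/2)) = (22/3)|y − 4|, which is < eps once |y − 4| < (3/22)eps.
Take delta = min(3/2, (3/22)eps). Then 0 < |y − 4| < delta forces both bounds, so |(-3y - 12)/(y - 7) − 8| < eps.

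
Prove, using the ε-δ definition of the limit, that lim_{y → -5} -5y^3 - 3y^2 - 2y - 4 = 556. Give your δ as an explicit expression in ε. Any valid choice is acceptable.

Let ε > 0 be given. We want δ > 0 such that 0 < |y + 5| < δ implies |(-5y^3 - 3y^2 - 2y - 4) − 556| < ε.
(-5y^3 - 3y^2 - 2y - 4) − 556 = -5y^3 - 3y^2 - 2y - 560 = (y + 5)(-5y^2 + 22y - 112).
So |(-5y^3 - 3y^2 - 2y - 4) − 556| = |y + 5|·|-5y^2 + 22y - 112|.
Require δ ≤ 1. Then |y + 5| < 1 gives |y| < 6, and by the triangle inequality |-5y^2 + 22y - 112| ≤ 5·6^2 + 22·6 + 112 = 424.
Hence |(-5y^3 - 3y^2 - 2y - 4) − 556| ≤ 424|y + 5| < ε provided |y + 5| < ε/424.
Choosing δ = min(1, ε/424) ensures both conditions, hence |(-5y^3 - 3y^2 - 2y - 4) − 556| < ε.

δ = min(1, ε/424)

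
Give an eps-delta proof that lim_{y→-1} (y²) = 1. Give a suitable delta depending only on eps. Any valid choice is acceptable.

delta = min(1, eps/3)

Let eps > 0. We seek delta > 0 with 0 < |y + 1| < delta ⇒ |y² − 1| < eps.
Factor: y² − 1 = (y + 1)(y - 1), so |y² − 1| = |y + 1|·|y - 1|.
Restrict delta ≤ 1. Then |y + 1| < 1 gives |y| < 2, so by the triangle inequality |y - 1| ≤ 2 + 1 = 3.
Hence |y² − 1| ≤ 3|y + 1|, which is < eps once |y + 1| < eps/3.
Take delta = min(1, eps/3). If 0 < |y + 1| < delta then both bounds hold and |y² − 1| ≤ 3|y + 1| < 3·(eps/3) = eps.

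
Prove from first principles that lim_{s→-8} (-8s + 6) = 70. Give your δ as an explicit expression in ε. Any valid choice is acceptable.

Let ε > 0. We need δ > 0 so that 0 < |s + 8| < δ implies |(-8s + 6) − 70| < ε.
|(-8s + 6) − 70| = |-8s - 64| = 8|s + 8|.
Thus it suffices that |s + 8| < ε/8.
Take δ = ε/8. If 0 < |s + 8| < δ then |(-8s + 6) − 70| = 8|s + 8| < 8·(ε/8) = ε.

δ = ε/8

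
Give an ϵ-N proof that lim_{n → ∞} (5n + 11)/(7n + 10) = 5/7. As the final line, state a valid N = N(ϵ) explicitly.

Let ϵ > 0 be given. For n ≥ 1, |(5n + 11)/(7n + 10) − (5/7)| = |27|/(7(7n + 10)) = 27/(7(7n + 10)).
Since 7n + 10 ≥ 7n for n ≥ 1, this is ≤ 27/(7·7n) = (27/49)/n.
So |(5n + 11)/(7n + 10) − (5/7)| < ϵ whenever n > (27/49)/ϵ.
Take N = (27/49)/ϵ. If n > N then |(5n + 11)/(7n + 10) − (5/7)| ≤ (27/49)/n < ϵ.

N = (27/49)/ϵ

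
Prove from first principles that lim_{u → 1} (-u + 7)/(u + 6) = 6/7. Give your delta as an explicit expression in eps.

delta = min(7/2, (49/26)eps)

Suppose eps > 0. We want delta > 0 with 0 < |u − 1| < delta ⇒ |(-u + 7)/(u + 6) − (6/7)| < eps.
Combining over a common denominator, (-u + 7)/(u + 6) − (6/7) = [(-u + 7)·7 − 6·(u + 6)] / [7·(u + 6)] = -13(u − 1) / (7(u + 6)).
So |(-u + 7)/(u + 6) − (6/7)| = 13|u − 1| / (7·|u + 6|).
Restrict delta ≤ 7/2. Then |u − 1| < 7/2 gives |u + 6| = |(u − 1) + 7| ≥ 7 − 7/2 = 7/2.
Hence |(-u + 7)/(u + 6) − (6/7)| < 13|u − 1|/(7·(7/2)) = (26/49)|u − 1|, which is < eps once |u − 1| < (49/26)eps.
Take delta = min(7/2, (49/26)eps). Then 0 < |u − 1| < delta forces both bounds, so |(-u + 7)/(u + 6) − (6/7)| < eps.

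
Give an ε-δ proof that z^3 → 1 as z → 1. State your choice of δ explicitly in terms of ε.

Fix ε > 0. We seek δ > 0 with 0 < |z − 1| < δ ⇒ |z^3 − 1| < ε.
Factor: z^3 − 1 = (z − 1)(z^2 + z + 1), so |z^3 − 1| = |z − 1|·|z^2 + z + 1|.
Impose δ ≤ 1 so that |z| < 2; then |z^2 + z + 1| ≤ 7.
Hence |z^3 − 1| ≤ 7|z − 1|, which is < ε once |z − 1| < ε/7.
Take δ = min(1, ε/7). If 0 < |z − 1| < δ then both bounds hold and |z^3 − 1| ≤ 7|z − 1| < 7·(ε/7) = ε.

δ = min(1, ε/7)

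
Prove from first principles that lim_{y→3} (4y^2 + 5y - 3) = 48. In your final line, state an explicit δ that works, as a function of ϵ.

δ = min(1, ϵ/33)

Suppose ϵ > 0. We want δ > 0 such that 0 < |y − 3| < δ implies |(4y^2 + 5y - 3) − 48| < ϵ.
(4y^2 + 5y - 3) − 48 = 4y^2 + 5y - 51 = (y − 3)(4y + 17).
So |(4y^2 + 5y - 3) − 48| = |y − 3|·|4y + 17|.
Require δ ≤ 1. Then |y − 3| < 1 gives |y| < 4, and by the triangle inequality |4y + 17| ≤ 4·4 + 17 = 33.
Hence |(4y^2 + 5y - 3) − 48| ≤ 33|y − 3| < ϵ provided |y − 3| < ϵ/33.
Take δ = min(1, ϵ/33). Then 0 < |y − 3| < δ gives both |y − 3| < 1 and |y − 3| < ϵ/33, so |(4y^2 + 5y - 3) − 48| < ϵ.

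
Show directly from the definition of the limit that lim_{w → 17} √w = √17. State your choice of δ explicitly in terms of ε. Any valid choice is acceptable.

Let ε > 0 be given. We want δ > 0 such that 0 < |w − 17| < δ implies |√w − √17| < ε.
Multiplying by the conjugate, |√w − √17| = |w − 17|/(√w + √17).
Restrict δ ≤ 17 so that |w − 17| < 17 forces w > 0, and then √w + √17 > √17.
Hence |√w − √17| < |w − 17|/√17, which is < ε once |w − 17| < √17·ε.
Take δ = min(17, √17·ε). If 0 < |w − 17| < δ then w > 0 and |√w − √17| < |w − 17|/√17 < ε.

δ = min(17, √17·ε)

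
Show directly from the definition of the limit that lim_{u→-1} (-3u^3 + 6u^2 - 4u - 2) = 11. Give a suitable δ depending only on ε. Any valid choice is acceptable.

δ = min(1, ε/43)

Let ε > 0. We want δ > 0 such that 0 < |u + 1| < δ implies |(-3u^3 + 6u^2 - 4u - 2) − 11| < ε.
(-3u^3 + 6u^2 - 4u - 2) − 11 = -3u^3 + 6u^2 - 4u - 13 = (u + 1)(-3u^2 + 9u - 13).
So |(-3u^3 + 6u^2 - 4u - 2) − 11| = |u + 1|·|-3u^2 + 9u - 13|.
Require δ ≤ 1. Then |u + 1| < 1 gives |u| < 2, and by the triangle inequality |-3u^2 + 9u - 13| ≤ 3·2^2 + 9·2 + 13 = 43.
Hence |(-3u^3 + 6u^2 - 4u - 2) − 11| ≤ 43|u + 1| < ε provided |u + 1| < ε/43.
Take δ = min(1, ε/43). Then 0 < |u + 1| < δ gives both |u + 1| < 1 and |u + 1| < ε/43, so |(-3u^3 + 6u^2 - 4u - 2) − 11| < ε.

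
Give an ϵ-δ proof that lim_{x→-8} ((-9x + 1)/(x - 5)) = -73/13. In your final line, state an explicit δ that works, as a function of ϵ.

δ = min(13/2, (169/88)ϵ)

Fix ϵ > 0. We want δ > 0 with 0 < |x + 8| < δ ⇒ |(-9x + 1)/(x - 5) + 73/13| < ϵ.
Combining over a common denominator, (-9x + 1)/(x - 5) + 73/13 = [(-9x + 1)·(-13) − 73·(x - 5)] / [(-13)·(x - 5)] = 44(x + 8) / ((-13)(x - 5)).
So |(-9x + 1)/(x - 5) + 73/13| = 44|x + 8| / (13·|x − 5|).
Require δ ≤ 13/2, so |x − 5| ≥ |-13| − |x + 8| > 13 − 13/2 = 13/2.
Hence |(-9x + 1)/(x - 5) + 73/13| < 44|x + 8|/(13·(13/2)) = (88/169)|x + 8|, which is < ϵ once |x + 8| < (169/88)ϵ.
Take δ = min(13/2, (169/88)ϵ). Then 0 < |x + 8| < δ forces both bounds, so |(-9x + 1)/(x - 5) + 73/13| < ϵ.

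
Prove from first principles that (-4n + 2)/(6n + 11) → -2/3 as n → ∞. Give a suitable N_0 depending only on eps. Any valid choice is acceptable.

Fix eps > 0. For n ≥ 1, |(-4n + 2)/(6n + 11) + 2/3| = |56|/(6(6n + 11)) = 56/(6(6n + 11)).
Since 6n + 11 ≥ 6n for n ≥ 1, this is ≤ 56/(6·6n) = (14/9)/n.
So |(-4n + 2)/(6n + 11) + 2/3| < eps whenever n > (14/9)/eps.
Take N_0 = (14/9)/eps. If n > N_0 then |(-4n + 2)/(6n + 11) + 2/3| ≤ (14/9)/n < eps.

N_0 = (14/9)/eps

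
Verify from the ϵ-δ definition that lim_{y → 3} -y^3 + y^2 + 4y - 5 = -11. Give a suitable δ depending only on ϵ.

Suppose ϵ > 0. We want δ > 0 such that 0 < |y − 3| < δ implies |(-y^3 + y^2 + 4y - 5) + 11| < ϵ.
(-y^3 + y^2 + 4y - 5) + 11 = -y^3 + y^2 + 4y + 6 = (y − 3)(-y^2 - 2y - 2).
So |(-y^3 + y^2 + 4y - 5) + 11| = |y − 3|·|-y^2 - 2y - 2|.
Assume first that |y − 3| < 2, so |y| < 5. Then |-y^2 - 2y - 2| ≤ 5^2 + 2·5 + 2 = 37.
Hence |(-y^3 + y^2 + 4y - 5) + 11| ≤ 37|y − 3| < ϵ provided |y − 3| < ϵ/37.
Choosing δ = min(2, ϵ/37) ensures both conditions, hence |(-y^3 + y^2 + 4y - 5) + 11| < ϵ.

δ = min(2, ϵ/37)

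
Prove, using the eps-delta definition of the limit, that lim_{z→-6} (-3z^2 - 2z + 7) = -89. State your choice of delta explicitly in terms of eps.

Fix eps > 0. We want delta > 0 such that 0 < |z + 6| < delta implies |(-3z^2 - 2z + 7) + 89| < eps.
(-3z^2 - 2z + 7) + 89 = -3z^2 - 2z + 96 = (z + 6)(-3z + 16).
So |(-3z^2 - 2z + 7) + 89| = |z + 6|·|-3z + 16|.
Assume first that |z + 6| < 1, so |z| < 7. Then |-3z + 16| ≤ 3·7 + 16 = 37.
Hence |(-3z^2 - 2z + 7) + 89| ≤ 37|z + 6| < eps provided |z + 6| < eps/37.
Take delta = min(1, eps/37). Then 0 < |z + 6| < delta gives both |z + 6| < 1 and |z + 6| < eps/37, so |(-3z^2 - 2z + 7) + 89| < eps.

delta = min(1, eps/37)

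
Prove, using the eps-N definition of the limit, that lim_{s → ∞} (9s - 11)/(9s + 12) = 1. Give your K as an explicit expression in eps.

K = (23/9)/eps

Let eps > 0. We seek K > 0 such that s > K implies |(9s - 11)/(9s + 12) − 1| < eps.
(9s - 11)/(9s + 12) − 1 = (9(9s - 11) − 9(9s + 12)) / (9(9s + 12)) = -207/(9(9s + 12)).
For s > 0 we have 9s + 12 > 9s, so |(9s - 11)/(9s + 12) − 1| = 207/(9(9s + 12)) < 207/(9·9s) = (23/9)/s.
Thus |(9s - 11)/(9s + 12) − 1| < eps whenever s > (23/9)/eps.
Take K = (23/9)/eps. If s > K then |(9s - 11)/(9s + 12) − 1| < (23/9)/s < eps.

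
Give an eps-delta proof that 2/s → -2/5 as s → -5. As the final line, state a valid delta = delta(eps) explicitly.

Let eps > 0. We seek delta > 0 such that 0 < |s + 5| < delta implies |2/s + 2/5| < eps.
|2/s + 2/5| = 2·|-5 − s|/(5·|s|) = 2|s + 5|/(5|s|).
Require delta ≤ 5/2 so that |s| > 5 − 5/2 = 5/2, hence 5|s| > 25/2.
Then |2/s + 2/5| < 2|s + 5|/(25/2), which is < eps when |s + 5| < (25/4)eps.
Take delta = min(5/2, (25/4)eps). Then 0 < |s + 5| < delta gives both |s + 5| < 5/2 and |s + 5| < (25/4)eps, so |2/s + 2/5| < eps.

delta = min(5/2, (25/4)eps)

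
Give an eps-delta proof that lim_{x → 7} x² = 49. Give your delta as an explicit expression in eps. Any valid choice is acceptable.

Let eps > 0. We seek delta > 0 with 0 < |x − 7| < delta ⇒ |x² − 49| < eps.
Factor: x² − 49 = (x − 7)(x + 7), so |x² − 49| = |x − 7|·|x + 7|.
Impose delta ≤ 1 so that |x| < 8; then |x + 7| ≤ 15.
Hence |x² − 49| ≤ 15|x − 7|, which is < eps once |x − 7| < eps/15.
Take delta = min(1, eps/15). If 0 < |x − 7| < delta then both bounds hold and |x² − 49| ≤ 15|x − 7| < 15·(eps/15) = eps.

delta = min(1, eps/15)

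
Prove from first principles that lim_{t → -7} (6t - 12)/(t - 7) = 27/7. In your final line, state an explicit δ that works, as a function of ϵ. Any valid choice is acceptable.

δ = min(7, (49/15)ϵ)

Suppose ϵ > 0. We want δ > 0 with 0 < |t + 7| < δ ⇒ |(6t - 12)/(t - 7) − (27/7)| < ϵ.
Combining over a common denominator, (6t - 12)/(t - 7) − (27/7) = [(6t - 12)·(-14) − (-54)·(t - 7)] / [(-14)·(t - 7)] = -30(t + 7) / ((-14)(t - 7)).
So |(6t - 12)/(t - 7) − (27/7)| = 30|t + 7| / (14·|t − 7|).
Restrict δ ≤ 7. Then |t + 7| < 7 gives |t − 7| = |(t + 7) + (-14)| ≥ 14 − 7 = 7.
Hence |(6t - 12)/(t - 7) − (27/7)| < 30|t + 7|/(14·7) = (15/49)|t + 7|, which is < ϵ once |t + 7| < (49/15)ϵ.
Take δ = min(7, (49/15)ϵ). Then 0 < |t + 7| < δ forces both bounds, so |(6t - 12)/(t - 7) − (27/7)| < ϵ.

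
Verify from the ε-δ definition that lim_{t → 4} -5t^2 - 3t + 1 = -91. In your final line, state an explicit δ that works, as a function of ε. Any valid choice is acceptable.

Let ε > 0 be given. We want δ > 0 such that 0 < |t − 4| < δ implies |(-5t^2 - 3t + 1) + 91| < ε.
(-5t^2 - 3t + 1) + 91 = -5t^2 - 3t + 92 = (t − 4)(-5t - 23).
So |(-5t^2 - 3t + 1) + 91| = |t − 4|·|-5t - 23|.
Assume first that |t − 4| < 2, so |t| < 6. Then |-5t - 23| ≤ 5·6 + 23 = 53.
Hence |(-5t^2 - 3t + 1) + 91| ≤ 53|t − 4| < ε provided |t − 4| < ε/53.
Choosing δ = min(2, ε/53) ensures both conditions, hence |(-5t^2 - 3t + 1) + 91| < ε.

δ = min(2, ε/53)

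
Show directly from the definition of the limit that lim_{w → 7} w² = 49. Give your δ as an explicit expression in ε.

δ = min(1, ε/15)

Let ε > 0. We seek δ > 0 with 0 < |w − 7| < δ ⇒ |w² − 49| < ε.
Factor: w² − 49 = (w − 7)(w + 7), so |w² − 49| = |w − 7|·|w + 7|.
Impose δ ≤ 1 so that |w| < 8; then |w + 7| ≤ 15.
Hence |w² − 49| ≤ 15|w − 7|, which is < ε once |w − 7| < ε/15.
Take δ = min(1, ε/15). If 0 < |w − 7| < δ then both bounds hold and |w² − 49| ≤ 15|w − 7| < 15·(ε/15) = ε.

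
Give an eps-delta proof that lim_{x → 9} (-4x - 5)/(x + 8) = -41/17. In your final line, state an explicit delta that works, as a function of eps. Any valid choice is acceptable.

delta = min(17/2, (289/54)eps)

Suppose eps > 0. We want delta > 0 with 0 < |x − 9| < delta ⇒ |(-4x - 5)/(x + 8) + 41/17| < eps.
Combining over a common denominator, (-4x - 5)/(x + 8) + 41/17 = [(-4x - 5)·17 − (-41)·(x + 8)] / [17·(x + 8)] = -27(x − 9) / (17(x + 8)).
So |(-4x - 5)/(x + 8) + 41/17| = 27|x − 9| / (17·|x + 8|).
Require delta ≤ 17/2, so |x + 8| ≥ |17| − |x − 9| > 17 − 17/2 = 17/2.
Hence |(-4x - 5)/(x + 8) + 41/17| < 27|x − 9|/(17·(17/2)) = (54/289)|x − 9|, which is < eps once |x − 9| < (289/54)eps.
Take delta = min(17/2, (289/54)eps). Then 0 < |x − 9| < delta forces both bounds, so |(-4x - 5)/(x + 8) + 41/17| < eps.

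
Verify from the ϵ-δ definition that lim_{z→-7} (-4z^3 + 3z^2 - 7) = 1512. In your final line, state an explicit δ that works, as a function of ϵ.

Fix ϵ > 0. We want δ > 0 such that 0 < |z + 7| < δ implies |(-4z^3 + 3z^2 - 7) − 1512| < ϵ.
(-4z^3 + 3z^2 - 7) − 1512 = -4z^3 + 3z^2 - 1519 = (z + 7)(-4z^2 + 31z - 217).
So |(-4z^3 + 3z^2 - 7) − 1512| = |z + 7|·|-4z^2 + 31z - 217|.
Assume first that |z + 7| < 1, so |z| < 8. Then |-4z^2 + 31z - 217| ≤ 4·8^2 + 31·8 + 217 = 721.
Hence |(-4z^3 + 3z^2 - 7) − 1512| ≤ 721|z + 7| < ϵ provided |z + 7| < ϵ/721.
Choosing δ = min(1, ϵ/721) ensures both conditions, hence |(-4z^3 + 3z^2 - 7) − 1512| < ϵ.

δ = min(1, ϵ/721)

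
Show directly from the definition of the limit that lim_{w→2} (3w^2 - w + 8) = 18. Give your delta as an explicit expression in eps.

delta = min(1, eps/14)

Let eps > 0 be given. We want delta > 0 such that 0 < |w − 2| < delta implies |(3w^2 - w + 8) − 18| < eps.
(3w^2 - w + 8) − 18 = 3w^2 - w - 10 = (w − 2)(3w + 5).
So |(3w^2 - w + 8) − 18| = |w − 2|·|3w + 5|.
Require delta ≤ 1. Then |w − 2| < 1 gives |w| < 3, and by the triangle inequality |3w + 5| ≤ 3·3 + 5 = 14.
Hence |(3w^2 - w + 8) − 18| ≤ 14|w − 2| < eps provided |w − 2| < eps/14.
Take delta = min(1, eps/14). Then 0 < |w − 2| < delta gives both |w − 2| < 1 and |w − 2| < eps/14, so |(3w^2 - w + 8) − 18| < eps.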